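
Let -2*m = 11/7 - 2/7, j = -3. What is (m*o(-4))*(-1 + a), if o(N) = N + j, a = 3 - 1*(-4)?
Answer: 27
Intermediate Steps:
a = 7 (a = 3 + 4 = 7)
o(N) = -3 + N (o(N) = N - 3 = -3 + N)
m = -9/14 (m = -(11/7 - 2/7)/2 = -½*9/7 = -9/14 ≈ -0.64286)
(m*o(-4))*(-1 + a) = (-9*(-3 - 4)/14)*(-1 + 7) = -9/14*(-7)*6 = (9/2)*6 = 27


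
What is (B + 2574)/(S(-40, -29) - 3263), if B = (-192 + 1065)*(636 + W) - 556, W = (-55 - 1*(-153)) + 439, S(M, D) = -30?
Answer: -27731/89 ≈ -311.58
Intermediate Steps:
W = 537 (W = (-55 + 153) + 439 = 98 + 439 = 537)
B = 1023473 (B = (-192 + 1065)*(636 + 537) - 556 = 873*1173 - 556 = 1024029 - 556 = 1023473)
(B + 2574)/(S(-40, -29) - 3263) = (1023473 + 2574)/(-30 - 3263) = 1026047/(-3293) = 1026047*(-1/3293) = -27731/89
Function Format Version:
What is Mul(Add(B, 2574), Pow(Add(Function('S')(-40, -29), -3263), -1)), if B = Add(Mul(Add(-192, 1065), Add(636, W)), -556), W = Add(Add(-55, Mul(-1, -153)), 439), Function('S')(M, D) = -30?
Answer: Rational(-27731, 89) ≈ -311.58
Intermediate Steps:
W = 537 (W = Add(Add(-55, 153), 439) = Add(98, 439) = 537)
B = 1023473 (B = Add(Mul(Add(-192, 1065), Add(636, 537)), -556) = Add(Mul(873, 1173), -556) = Add(1024029, -556) = 1023473)
Mul(Add(B, 2574), Pow(Add(Function('S')(-40, -29), -3263), -1)) = Mul(Add(1023473, 2574), Pow(Add(-30, -3263), -1)) = Mul(1026047, Pow(-3293, -1)) = Mul(1026047, Rational(-1, 3293)) = Rational(-27731, 89)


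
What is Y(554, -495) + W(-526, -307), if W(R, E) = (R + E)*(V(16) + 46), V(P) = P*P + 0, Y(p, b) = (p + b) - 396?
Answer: -251903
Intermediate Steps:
Y(p, b) = -396 + b + p (Y(p, b) = (b + p) - 396 = -396 + b + p)
V(P) = P² (V(P) = P² + 0 = P²)
W(R, E) = 302*E + 302*R (W(R, E) = (R + E)*(16² + 46) = (E + R)*(256 + 46) = (E + R)*302 = 302*E + 302*R)
Y(554, -495) + W(-526, -307) = (-396 - 495 + 554) + (302*(-307) + 302*(-526)) = -337 + (-92714 - 158852) = -337 - 251566 = -251903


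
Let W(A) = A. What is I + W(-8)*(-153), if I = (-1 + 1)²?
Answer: 1224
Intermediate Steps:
I = 0 (I = 0² = 0)
I + W(-8)*(-153) = 0 - 8*(-153) = 0 + 1224 = 1224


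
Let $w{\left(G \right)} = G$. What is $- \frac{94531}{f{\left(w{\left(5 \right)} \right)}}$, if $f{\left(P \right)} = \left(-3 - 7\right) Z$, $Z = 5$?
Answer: $\frac{94531}{50} \approx 1890.6$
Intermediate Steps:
$f{\left(P \right)} = -50$ ($f{\left(P \right)} = \left(-3 - 7\right) 5 = \left(-10\right) 5 = -50$)
$- \frac{94531}{f{\left(w{\left(5 \right)} \right)}} = - \frac{94531}{-50} = \left(-94531\right) \left(- \frac{1}{50}\right) = \frac{94531}{50}$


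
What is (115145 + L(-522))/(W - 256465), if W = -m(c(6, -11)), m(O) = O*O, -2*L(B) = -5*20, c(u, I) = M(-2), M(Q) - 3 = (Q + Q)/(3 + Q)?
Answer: -115195/256466 ≈ -0.44916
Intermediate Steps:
M(Q) = 3 + 2*Q/(3 + Q) (M(Q) = 3 + (Q + Q)/(3 + Q) = 3 + (2*Q)/(3 + Q) = 3 + 2*Q/(3 + Q))
c(u, I) = -1 (c(u, I) = (9 + 5*(-2))/(3 - 2) = (9 - 10)/1 = 1*(-1) = -1)
L(B) = 50 (L(B) = -(-5)*20/2 = -½*(-100) = 50)
m(O) = O²
W = -1 (W = -1*(-1)² = -1*1 = -1)
(115145 + L(-522))/(W - 256465) = (115145 + 50)/(-1 - 256465) = 115195/(-256466) = 115195*(-1/256466) = -115195/256466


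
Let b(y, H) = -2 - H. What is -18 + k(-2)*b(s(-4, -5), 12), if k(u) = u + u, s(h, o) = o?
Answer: 38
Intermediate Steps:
k(u) = 2*u
-18 + k(-2)*b(s(-4, -5), 12) = -18 + (2*(-2))*(-2 - 1*12) = -18 - 4*(-2 - 12) = -18 - 4*(-14) = -18 + 56 = 38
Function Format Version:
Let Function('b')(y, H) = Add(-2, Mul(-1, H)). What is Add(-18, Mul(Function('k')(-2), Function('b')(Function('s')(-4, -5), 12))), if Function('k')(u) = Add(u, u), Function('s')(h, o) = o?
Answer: 38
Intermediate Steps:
Function('k')(u) = Mul(2, u)
Add(-18, Mul(Function('k')(-2), Function('b')(Function('s')(-4, -5), 12))) = Add(-18, Mul(Mul(2, -2), Add(-2, Mul(-1, 12)))) = Add(-18, Mul(-4, Add(-2, -12))) = Add(-18, Mul(-4, -14)) = Add(-18, 56) = 38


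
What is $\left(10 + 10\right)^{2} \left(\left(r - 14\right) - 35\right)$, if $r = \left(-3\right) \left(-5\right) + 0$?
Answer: $-13600$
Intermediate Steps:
$r = 15$ ($r = 15 + 0 = 15$)
$\left(10 + 10\right)^{2} \left(\left(r - 14\right) - 35\right) = \left(10 + 10\right)^{2} \left(\left(15 - 14\right) - 35\right) = 20^{2} \left(1 - 35\right) = 400 \left(-34\right) = -13600$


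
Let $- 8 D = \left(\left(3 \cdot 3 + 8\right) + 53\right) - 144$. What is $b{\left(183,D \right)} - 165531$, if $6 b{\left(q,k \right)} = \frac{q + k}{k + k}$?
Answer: $- \frac{73494995}{444} \approx -1.6553 \cdot 10^{5}$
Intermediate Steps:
$D = \frac{37}{4}$ ($D = - \frac{\left(\left(3 \cdot 3 + 8\right) + 53\right) - 144}{8} = - \frac{\left(\left(9 + 8\right) + 53\right) - 144}{8} = - \frac{\left(17 + 53\right) - 144}{8} = - \frac{70 - 144}{8} = \left(- \frac{1}{8}\right) \left(-74\right) = \frac{37}{4} \approx 9.25$)
$b{\left(q,k \right)} = \frac{k + q}{12 k}$ ($b{\left(q,k \right)} = \frac{\left(q + k\right) \frac{1}{k + k}}{6} = \frac{\left(k + q\right) \frac{1}{2 k}}{6} = \frac{\frac{1}{2} \frac{1}{k} \left(k + q\right)}{6} = \frac{k + q}{12 k}$)
$b{\left(183,D \right)} - 165531 = \frac{\frac{37}{4} + 183}{12 \cdot \frac{37}{4}} - 165531 = \frac{1}{12} \cdot \frac{4}{37} \cdot \frac{769}{4} - 165531 = \frac{769}{444} - 165531 = - \frac{73494995}{444}$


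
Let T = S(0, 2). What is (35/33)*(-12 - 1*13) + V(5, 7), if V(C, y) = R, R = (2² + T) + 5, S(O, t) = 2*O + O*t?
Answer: -578/33 ≈ -17.515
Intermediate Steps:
T = 0 (T = 0*(2 + 2) = 0*4 = 0)
R = 9 (R = (2² + 0) + 5 = (4 + 0) + 5 = 4 + 5 = 9)
V(C, y) = 9
(35/33)*(-12 - 1*13) + V(5, 7) = (35/33)*(-12 - 1*13) + 9 = (35*(1/33))*(-12 - 13) + 9 = (35/33)*(-25) + 9 = -875/33 + 9 = -578/33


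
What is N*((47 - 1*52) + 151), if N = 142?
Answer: 20732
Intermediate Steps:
N*((47 - 1*52) + 151) = 142*((47 - 1*52) + 151) = 142*((47 - 52) + 151) = 142*(-5 + 151) = 142*146 = 20732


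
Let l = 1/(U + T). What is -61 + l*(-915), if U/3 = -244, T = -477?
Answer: -24278/403 ≈ -60.243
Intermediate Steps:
U = -732 (U = 3*(-244) = -732)
l = -1/1209 (l = 1/(-732 - 477) = 1/(-1209) = -1/1209 ≈ -0.00082713)
-61 + l*(-915) = -61 - 1/1209*(-915) = -61 + 305/403 = -24278/403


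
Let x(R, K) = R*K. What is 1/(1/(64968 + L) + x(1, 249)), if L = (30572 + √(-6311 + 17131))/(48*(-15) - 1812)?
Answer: 561284544924483461/139759860327202393797 - 422*√2705/139759860327202393797 ≈ 0.0040161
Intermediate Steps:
x(R, K) = K*R
L = -7643/633 - √2705/1266 (L = (30572 + √10820)/(-720 - 1812) = (30572 + 2*√2705)/(-2532) = (30572 + 2*√2705)*(-1/2532) = -7643/633 - √2705/1266 ≈ -12.115)
1/(1/(64968 + L) + x(1, 249)) = 1/(1/(64968 + (-7643/633 - √2705/1266)) + 249*1) = 1/(1/(41117101/633 - √2705/1266) + 249) = 1/(249 + 1/(41117101/633 - √2705/1266))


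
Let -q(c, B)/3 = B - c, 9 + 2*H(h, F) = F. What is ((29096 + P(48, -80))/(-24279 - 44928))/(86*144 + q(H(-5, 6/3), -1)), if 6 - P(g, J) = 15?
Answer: -58/1707957 ≈ -3.3959e-5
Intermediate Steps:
P(g, J) = -9 (P(g, J) = 6 - 1*15 = 6 - 15 = -9)
H(h, F) = -9/2 + F/2
q(c, B) = -3*B + 3*c (q(c, B) = -3*(B - c) = -3*B + 3*c)
((29096 + P(48, -80))/(-24279 - 44928))/(86*144 + q(H(-5, 6/3), -1)) = ((29096 - 9)/(-24279 - 44928))/(86*144 + (-3*(-1) + 3*(-9/2 + (6/3)/2))) = (29087/(-69207))/(12384 + (3 + 3*(-9/2 + (6*(⅓))/2))) = (29087*(-1/69207))/(12384 + (3 + 3*(-9/2 + (½)*2))) = -29/(69*(12384 + (3 + 3*(-9/2 + 1)))) = -29/(69*(12384 + (3 + 3*(-7/2)))) = -29/(69*(12384 + (3 - 21/2))) = -29/(69*(12384 - 15/2)) = -29/(69*24753/2) = -29/69*2/24753 = -58/1707957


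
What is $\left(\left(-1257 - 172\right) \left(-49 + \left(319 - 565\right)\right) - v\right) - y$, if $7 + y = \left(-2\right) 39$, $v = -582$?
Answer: $422222$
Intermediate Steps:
$y = -85$ ($y = -7 - 78 = -85$)
$\left(\left(-1257 - 172\right) \left(-49 + \left(319 - 565\right)\right) - v\right) - y = \left(\left(-1257 - 172\right) \left(-49 + \left(319 - 565\right)\right) - -582\right) - -85 = \left(- 1429 \left(-49 + \left(319 - 565\right)\right) + 582\right) + 85 = \left(- 1429 \left(-49 - 246\right) + 582\right) + 85 = \left(\left(-1429\right) \left(-295\right) + 582\right) + 85 = \left(421555 + 582\right) + 85 = 422137 + 85 = 422222$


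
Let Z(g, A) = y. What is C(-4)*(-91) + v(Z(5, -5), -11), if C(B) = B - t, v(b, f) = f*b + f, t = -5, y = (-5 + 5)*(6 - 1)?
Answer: -102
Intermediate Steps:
y = 0 (y = 0*5 = 0)
Z(g, A) = 0
v(b, f) = f + b*f (v(b, f) = b*f + f = f + b*f)
C(B) = 5 + B (C(B) = B - 1*(-5) = B + 5 = 5 + B)
C(-4)*(-91) + v(Z(5, -5), -11) = (5 - 4)*(-91) - 11*(1 + 0) = 1*(-91) - 11*1 = -91 - 11 = -102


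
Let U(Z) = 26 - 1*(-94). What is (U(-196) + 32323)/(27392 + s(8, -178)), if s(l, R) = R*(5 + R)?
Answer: 32443/58186 ≈ 0.55757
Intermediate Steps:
U(Z) = 120 (U(Z) = 26 + 94 = 120)
(U(-196) + 32323)/(27392 + s(8, -178)) = (120 + 32323)/(27392 - 178*(5 - 178)) = 32443/(27392 - 178*(-173)) = 32443/(27392 + 30794) = 32443/58186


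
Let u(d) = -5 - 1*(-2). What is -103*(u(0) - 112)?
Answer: 11845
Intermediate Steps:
u(d) = -3 (u(d) = -5 + 2 = -3)
-103*(u(0) - 112) = -103*(-3 - 112) = -103*(-115) = 11845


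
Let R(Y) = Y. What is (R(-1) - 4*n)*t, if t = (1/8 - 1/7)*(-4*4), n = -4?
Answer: 30/7 ≈ 4.2857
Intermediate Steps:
t = 2/7 (t = (1*(⅛) - 1*⅐)*(-16) = (⅛ - ⅐)*(-16) = -1/56*(-16) = 2/7 ≈ 0.28571)
(R(-1) - 4*n)*t = (-1 - 4*(-4))*(2/7) = (-1 + 16)*(2/7) = 15*(2/7) = 30/7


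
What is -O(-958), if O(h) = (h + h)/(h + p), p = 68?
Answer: -958/445 ≈ -2.1528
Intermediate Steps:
O(h) = 2*h/(68 + h) (O(h) = (h + h)/(h + 68) = (2*h)/(68 + h) = 2*h/(68 + h))
-O(-958) = -2*(-958)/(68 - 958) = -2*(-958)/(-890) = -2*(-958)*(-1)/890 = -1*958/445 = -958/445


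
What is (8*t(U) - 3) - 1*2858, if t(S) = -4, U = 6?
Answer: -2893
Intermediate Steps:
(8*t(U) - 3) - 1*2858 = (8*(-4) - 3) - 1*2858 = (-32 - 3) - 2858 = -35 - 2858 = -2893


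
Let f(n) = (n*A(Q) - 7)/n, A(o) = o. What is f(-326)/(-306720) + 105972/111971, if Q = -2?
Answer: 706419253409/746404060608 ≈ 0.94643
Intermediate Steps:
f(n) = (-7 - 2*n)/n (f(n) = (n*(-2) - 7)/n = (-2*n - 7)/n = (-7 - 2*n)/n)
f(-326)/(-306720) + 105972/111971 = (-2 - 7/(-326))/(-306720) + 105972/111971 = (-2 - 7*(-1/326))*(-1/306720) + 105972*(1/111971) = (-2 + 7/326)*(-1/306720) + 105972/111971 = -645/326*(-1/306720) + 105972/111971 = 43/6666048 + 105972/111971 = 706419253409/746404060608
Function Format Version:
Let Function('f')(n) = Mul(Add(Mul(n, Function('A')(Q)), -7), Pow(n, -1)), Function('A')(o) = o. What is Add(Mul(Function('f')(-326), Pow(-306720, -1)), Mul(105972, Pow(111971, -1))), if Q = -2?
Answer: Rational(706419253409, 746404060608) ≈ 0.94643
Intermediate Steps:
Function('f')(n) = Mul(Pow(n, -1), Add(-7, Mul(-2, n))) (Function('f')(n) = Mul(Add(Mul(n, -2), -7), Pow(n, -1)) = Mul(Add(Mul(-2, n), -7), Pow(n, -1)) = Mul(Add(-7, Mul(-2, n)), Pow(n, -1)) = Mul(Pow(n, -1), Add(-7, Mul(-2, n))))
Add(Mul(Function('f')(-326), Pow(-306720, -1)), Mul(105972, Pow(111971, -1))) = Add(Mul(Add(-2, Mul(-7, Pow(-326, -1))), Pow(-306720, -1)), Mul(105972, Pow(111971, -1))) = Add(Mul(Add(-2, Mul(-7, Rational(-1, 326))), Rational(-1, 306720)), Mul(105972, Rational(1, 111971))) = Add(Mul(Add(-2, Rational(7, 326)), Rational(-1, 306720)), Rational(105972, 111971)) = Add(Mul(Rational(-645, 326), Rational(-1, 306720)), Rational(105972, 111971)) = Add(Rational(43, 6666048), Rational(105972, 111971)) = Rational(706419253409, 746404060608)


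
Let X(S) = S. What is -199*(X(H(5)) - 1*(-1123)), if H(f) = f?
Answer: -224472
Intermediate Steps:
-199*(X(H(5)) - 1*(-1123)) = -199*(5 - 1*(-1123)) = -199*(5 + 1123) = -199*1128 = -224472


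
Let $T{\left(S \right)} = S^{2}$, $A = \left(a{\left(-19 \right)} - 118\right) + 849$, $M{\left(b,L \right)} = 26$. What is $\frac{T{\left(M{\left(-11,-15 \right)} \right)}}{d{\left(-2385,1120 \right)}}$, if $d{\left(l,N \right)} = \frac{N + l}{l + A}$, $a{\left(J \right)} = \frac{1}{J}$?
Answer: $\frac{1931332}{2185} \approx 883.9$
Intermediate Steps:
$A = \frac{13888}{19}$ ($A = \left(\frac{1}{-19} - 118\right) + 849 = \left(- \frac{1}{19} - 118\right) + 849 = - \frac{2243}{19} + 849 = \frac{13888}{19} \approx 730.95$)
$d{\left(l,N \right)} = \frac{N + l}{\frac{13888}{19} + l}$ ($d{\left(l,N \right)} = \frac{N + l}{l + \frac{13888}{19}} = \frac{N + l}{\frac{13888}{19} + l}$)
$\frac{T{\left(M{\left(-11,-15 \right)} \right)}}{d{\left(-2385,1120 \right)}} = \frac{26^{2}}{19 \frac{1}{13888 + 19 \left(-2385\right)} \left(1120 - 2385\right)} = \frac{676}{19 \frac{1}{13888 - 45315} \left(-1265\right)} = \frac{676}{19 \frac{1}{-31427} \left(-1265\right)} = \frac{676}{19 \left(- \frac{1}{31427}\right) \left(-1265\right)} = \frac{676}{\frac{2185}{2857}} = 676 \cdot \frac{2857}{2185} = \frac{1931332}{2185}$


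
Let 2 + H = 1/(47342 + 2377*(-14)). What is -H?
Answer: 28127/14064 ≈ 1.9999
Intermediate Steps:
H = -28127/14064 (H = -2 + 1/(47342 + 2377*(-14)) = -2 + 1/(47342 - 33278) = -2 + 1/14064 = -28127/14064 ≈ -1.9999)
-H = -1*(-28127/14064) = 28127/14064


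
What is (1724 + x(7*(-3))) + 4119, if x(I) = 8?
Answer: 5851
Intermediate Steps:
(1724 + x(7*(-3))) + 4119 = (1724 + 8) + 4119 = 1732 + 4119 = 5851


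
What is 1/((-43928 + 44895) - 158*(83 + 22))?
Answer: -1/15623 ≈ -6.4008e-5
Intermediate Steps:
1/((-43928 + 44895) - 158*(83 + 22)) = 1/(967 - 158*105) = 1/(967 - 16590) = 1/(-15623) = -1/15623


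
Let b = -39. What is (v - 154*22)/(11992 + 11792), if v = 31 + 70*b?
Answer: -2029/7928 ≈ -0.25593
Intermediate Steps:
v = -2699 (v = 31 + 70*(-39) = 31 - 2730 = -2699)
(v - 154*22)/(11992 + 11792) = (-2699 - 154*22)/(11992 + 11792) = (-2699 - 3388)/23784 = -6087*1/23784 = -2029/7928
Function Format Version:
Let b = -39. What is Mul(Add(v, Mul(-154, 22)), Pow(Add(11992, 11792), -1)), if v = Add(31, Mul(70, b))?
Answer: Rational(-2029, 7928) ≈ -0.25593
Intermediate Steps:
v = -2699 (v = Add(31, Mul(70, -39)) = Add(31, -2730) = -2699)
Mul(Add(v, Mul(-154, 22)), Pow(Add(11992, 11792), -1)) = Mul(Add(-2699, Mul(-154, 22)), Pow(Add(11992, 11792), -1)) = Mul(Add(-2699, -3388), Pow(23784, -1)) = Mul(-6087, Rational(1, 23784)) = Rational(-2029, 7928)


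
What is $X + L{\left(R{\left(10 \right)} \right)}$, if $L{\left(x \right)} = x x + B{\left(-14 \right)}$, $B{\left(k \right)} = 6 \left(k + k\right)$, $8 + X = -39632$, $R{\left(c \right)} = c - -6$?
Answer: $-39552$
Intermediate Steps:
$R{\left(c \right)} = 6 + c$ ($R{\left(c \right)} = c + 6 = 6 + c$)
$X = -39640$ ($X = -8 - 39632 = -39640$)
$B{\left(k \right)} = 12 k$ ($B{\left(k \right)} = 6 \cdot 2 k = 12 k$)
$L{\left(x \right)} = -168 + x^{2}$ ($L{\left(x \right)} = x x + 12 \left(-14\right) = x^{2} - 168 = -168 + x^{2}$)
$X + L{\left(R{\left(10 \right)} \right)} = -39640 - \left(168 - \left(6 + 10\right)^{2}\right) = -39640 - \left(168 - 16^{2}\right) = -39640 + \left(-168 + 256\right) = -39640 + 88 = -39552$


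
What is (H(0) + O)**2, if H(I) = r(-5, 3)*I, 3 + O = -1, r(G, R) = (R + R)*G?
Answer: 16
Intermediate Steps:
r(G, R) = 2*G*R (r(G, R) = (2*R)*G = 2*G*R)
O = -4 (O = -3 - 1 = -4)
H(I) = -30*I (H(I) = (2*(-5)*3)*I = -30*I)
(H(0) + O)**2 = (-30*0 - 4)**2 = (0 - 4)**2 = (-4)**2 = 16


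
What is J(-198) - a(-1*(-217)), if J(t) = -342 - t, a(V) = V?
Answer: -361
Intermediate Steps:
J(-198) - a(-1*(-217)) = (-342 - 1*(-198)) - (-1)*(-217) = (-342 + 198) - 1*217 = -144 - 217 = -361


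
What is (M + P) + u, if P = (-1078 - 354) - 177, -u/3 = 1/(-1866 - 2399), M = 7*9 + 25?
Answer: -6487062/4265 ≈ -1521.0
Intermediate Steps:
M = 88 (M = 63 + 25 = 88)
u = 3/4265 (u = -3/(-1866 - 2399) = -3/(-4265) = -3*(-1/4265) = 3/4265 ≈ 0.00070340)
P = -1609 (P = -1432 - 177 = -1609)
(M + P) + u = (88 - 1609) + 3/4265 = -1521 + 3/4265 = -6487062/4265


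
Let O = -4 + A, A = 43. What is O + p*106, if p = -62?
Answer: -6533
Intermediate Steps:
O = 39 (O = -4 + 43 = 39)
O + p*106 = 39 - 62*106 = 39 - 6572 = -6533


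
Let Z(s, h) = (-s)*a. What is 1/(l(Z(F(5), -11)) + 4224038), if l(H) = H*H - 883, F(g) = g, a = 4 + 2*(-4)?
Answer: 1/4223555 ≈ 2.3677e-7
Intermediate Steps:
a = -4 (a = 4 - 8 = -4)
Z(s, h) = 4*s (Z(s, h) = -s*(-4) = 4*s)
l(H) = -883 + H² (l(H) = H² - 883 = -883 + H²)
1/(l(Z(F(5), -11)) + 4224038) = 1/((-883 + (4*5)²) + 4224038) = 1/((-883 + 20²) + 4224038) = 1/((-883 + 400) + 4224038) = 1/(-483 + 4224038) = 1/4223555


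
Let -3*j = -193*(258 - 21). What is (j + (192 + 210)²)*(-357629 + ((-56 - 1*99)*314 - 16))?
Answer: -71857214065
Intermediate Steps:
j = 15247 (j = -(-193)*(258 - 21)/3 = -(-193)*237/3 = -⅓*(-45741) = 15247)
(j + (192 + 210)²)*(-357629 + ((-56 - 1*99)*314 - 16)) = (15247 + (192 + 210)²)*(-357629 + ((-56 - 1*99)*314 - 16)) = (15247 + 402²)*(-357629 + ((-56 - 99)*314 - 16)) = (15247 + 161604)*(-357629 + (-155*314 - 16)) = 176851*(-357629 + (-48670 - 16)) = 176851*(-357629 - 48686) = 176851*(-406315) = -71857214065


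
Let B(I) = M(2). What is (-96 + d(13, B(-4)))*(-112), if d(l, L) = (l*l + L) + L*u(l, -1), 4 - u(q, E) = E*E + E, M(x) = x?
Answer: -9296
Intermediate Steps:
B(I) = 2
u(q, E) = 4 - E - E² (u(q, E) = 4 - (E*E + E) = 4 - (E² + E) = 4 - (E + E²) = 4 + (-E - E²) = 4 - E - E²)
d(l, L) = l² + 5*L (d(l, L) = (l*l + L) + L*(4 - 1*(-1) - 1*(-1)²) = (l² + L) + L*(4 + 1 - 1*1) = (L + l²) + L*(4 + 1 - 1) = (L + l²) + L*4 = (L + l²) + 4*L = l² + 5*L)
(-96 + d(13, B(-4)))*(-112) = (-96 + (13² + 5*2))*(-112) = (-96 + (169 + 10))*(-112) = (-96 + 179)*(-112) = 83*(-112) = -9296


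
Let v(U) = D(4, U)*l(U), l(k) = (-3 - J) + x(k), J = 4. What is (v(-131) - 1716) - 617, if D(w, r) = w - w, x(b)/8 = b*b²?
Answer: -2333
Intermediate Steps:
x(b) = 8*b³ (x(b) = 8*(b*b²) = 8*b³)
D(w, r) = 0
l(k) = -7 + 8*k³ (l(k) = (-3 - 1*4) + 8*k³ = (-3 - 4) + 8*k³ = -7 + 8*k³)
v(U) = 0 (v(U) = 0*(-7 + 8*U³) = 0)
(v(-131) - 1716) - 617 = (0 - 1716) - 617 = -1716 - 617 = -2333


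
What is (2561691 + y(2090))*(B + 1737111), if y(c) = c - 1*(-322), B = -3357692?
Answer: -4155336603843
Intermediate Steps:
y(c) = 322 + c (y(c) = c + 322 = 322 + c)
(2561691 + y(2090))*(B + 1737111) = (2561691 + (322 + 2090))*(-3357692 + 1737111) = (2561691 + 2412)*(-1620581) = 2564103*(-1620581) = -4155336603843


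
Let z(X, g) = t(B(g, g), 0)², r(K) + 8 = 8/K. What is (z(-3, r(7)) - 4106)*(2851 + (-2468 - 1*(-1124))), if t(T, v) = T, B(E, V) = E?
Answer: -299727230/49 ≈ -6.1169e+6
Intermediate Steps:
r(K) = -8 + 8/K
z(X, g) = g²
(z(-3, r(7)) - 4106)*(2851 + (-2468 - 1*(-1124))) = ((-8 + 8/7)² - 4106)*(2851 + (-2468 - 1*(-1124))) = ((-8 + 8*(⅐))² - 4106)*(2851 + (-2468 + 1124)) = ((-8 + 8/7)² - 4106)*(2851 - 1344) = ((-48/7)² - 4106)*1507 = (2304/49 - 4106)*1507 = -198890/49*1507 = -299727230/49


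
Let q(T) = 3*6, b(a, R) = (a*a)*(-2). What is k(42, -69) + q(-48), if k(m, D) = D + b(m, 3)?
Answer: -3579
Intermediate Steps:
b(a, R) = -2*a² (b(a, R) = a²*(-2) = -2*a²)
q(T) = 18
k(m, D) = D - 2*m²
k(42, -69) + q(-48) = (-69 - 2*42²) + 18 = (-69 - 2*1764) + 18 = (-69 - 3528) + 18 = -3597 + 18 = -3579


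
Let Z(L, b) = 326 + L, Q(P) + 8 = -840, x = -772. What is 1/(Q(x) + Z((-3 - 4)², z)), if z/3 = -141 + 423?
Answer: -1/473 ≈ -0.0021142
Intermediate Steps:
Q(P) = -848 (Q(P) = -8 - 840 = -848)
z = 846 (z = 3*(-141 + 423) = 3*282 = 846)
1/(Q(x) + Z((-3 - 4)², z)) = 1/(-848 + (326 + (-3 - 4)²)) = 1/(-848 + (326 + (-7)²)) = 1/(-848 + (326 + 49)) = 1/(-848 + 375) = 1/(-473) = -1/473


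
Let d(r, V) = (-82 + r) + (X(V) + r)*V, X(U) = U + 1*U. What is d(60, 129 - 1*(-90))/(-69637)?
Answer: -109040/69637 ≈ -1.5658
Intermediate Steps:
X(U) = 2*U (X(U) = U + U = 2*U)
d(r, V) = -82 + r + V*(r + 2*V) (d(r, V) = (-82 + r) + (2*V + r)*V = (-82 + r) + (r + 2*V)*V = (-82 + r) + V*(r + 2*V) = -82 + r + V*(r + 2*V))
d(60, 129 - 1*(-90))/(-69637) = (-82 + 60 + 2*(129 - 1*(-90))**2 + (129 - 1*(-90))*60)/(-69637) = (-82 + 60 + 2*(129 + 90)**2 + (129 + 90)*60)*(-1/69637) = (-82 + 60 + 2*219**2 + 219*60)*(-1/69637) = (-82 + 60 + 2*47961 + 13140)*(-1/69637) = (-82 + 60 + 95922 + 13140)*(-1/69637) = 109040*(-1/69637) = -109040/69637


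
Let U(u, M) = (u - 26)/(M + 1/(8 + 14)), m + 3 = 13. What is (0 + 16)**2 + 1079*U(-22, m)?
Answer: -83296/17 ≈ -4899.8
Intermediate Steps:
m = 10 (m = -3 + 13 = 10)
U(u, M) = (-26 + u)/(1/22 + M) (U(u, M) = (-26 + u)/(M + 1/22) = (-26 + u)/(1/22 + M))
(0 + 16)**2 + 1079*U(-22, m) = (0 + 16)**2 + 1079*(22*(-26 - 22)/(1 + 22*10)) = 16**2 + 1079*(22*(-48)/(1 + 220)) = 256 + 1079*(22*(-48)/221) = 256 + 1079*(22*(1/221)*(-48)) = 256 + 1079*(-1056/221) = 256 - 87648/17 = -83296/17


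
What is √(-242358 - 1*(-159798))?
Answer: 8*I*√1290 ≈ 287.33*I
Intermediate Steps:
√(-242358 - 1*(-159798)) = √(-242358 + 159798) = √(-82560) = 8*I*√1290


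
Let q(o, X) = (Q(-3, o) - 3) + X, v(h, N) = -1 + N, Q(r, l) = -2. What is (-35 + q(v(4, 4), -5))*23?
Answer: -1035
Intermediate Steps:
q(o, X) = -5 + X (q(o, X) = (-2 - 3) + X = -5 + X)
(-35 + q(v(4, 4), -5))*23 = (-35 + (-5 - 5))*23 = (-35 - 10)*23 = -45*23 = -1035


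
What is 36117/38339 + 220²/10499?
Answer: 2234799983/402521161 ≈ 5.5520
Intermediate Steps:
36117/38339 + 220²/10499 = 36117*(1/38339) + 48400*(1/10499) = 36117/38339 + 48400/10499 = 2234799983/402521161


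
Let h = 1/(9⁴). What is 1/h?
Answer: 6561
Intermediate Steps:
h = 1/6561 ≈ 0.00015242
1/h = 1/(1/6561) = 6561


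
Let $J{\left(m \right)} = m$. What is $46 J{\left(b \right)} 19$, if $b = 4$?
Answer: $3496$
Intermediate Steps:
$46 J{\left(b \right)} 19 = 46 \cdot 4 \cdot 19 = 184 \cdot 19 = 3496$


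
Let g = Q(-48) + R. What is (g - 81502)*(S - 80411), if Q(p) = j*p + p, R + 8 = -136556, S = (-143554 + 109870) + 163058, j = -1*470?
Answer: -9574910502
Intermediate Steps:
j = -470
S = 129374 (S = -33684 + 163058 = 129374)
R = -136564 (R = -8 - 136556 = -136564)
Q(p) = -469*p (Q(p) = -470*p + p = -469*p)
g = -114052 (g = -469*(-48) - 136564 = 22512 - 136564 = -114052)
(g - 81502)*(S - 80411) = (-114052 - 81502)*(129374 - 80411) = -195554*48963 = -9574910502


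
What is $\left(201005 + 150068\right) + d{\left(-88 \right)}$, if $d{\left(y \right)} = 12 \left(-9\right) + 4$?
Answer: $350969$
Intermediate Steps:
$d{\left(y \right)} = -104$ ($d{\left(y \right)} = -108 + 4 = -104$)
$\left(201005 + 150068\right) + d{\left(-88 \right)} = \left(201005 + 150068\right) - 104 = 351073 - 104 = 350969$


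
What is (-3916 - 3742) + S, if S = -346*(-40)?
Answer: 6182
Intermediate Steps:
S = 13840
(-3916 - 3742) + S = (-3916 - 3742) + 13840 = -7658 + 13840 = 6182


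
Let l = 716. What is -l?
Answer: -716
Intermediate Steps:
-l = -1*716 = -716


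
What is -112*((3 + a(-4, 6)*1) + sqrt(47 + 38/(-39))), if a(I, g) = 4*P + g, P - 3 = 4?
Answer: -4144 - 112*sqrt(70005)/39 ≈ -4903.8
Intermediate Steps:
P = 7 (P = 3 + 4 = 7)
a(I, g) = 28 + g (a(I, g) = 4*7 + g = 28 + g)
-112*((3 + a(-4, 6)*1) + sqrt(47 + 38/(-39))) = -112*((3 + (28 + 6)*1) + sqrt(47 + 38/(-39))) = -112*((3 + 34*1) + sqrt(47 + 38*(-1/39))) = -112*((3 + 34) + sqrt(47 - 38/39)) = -112*(37 + sqrt(1795/39)) = -112*(37 + sqrt(70005)/39) = -4144 - 112*sqrt(70005)/39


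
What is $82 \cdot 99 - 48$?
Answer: $8070$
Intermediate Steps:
$82 \cdot 99 - 48 = 8118 + \left(-48 + 0\right) = 8118 - 48 = 8070$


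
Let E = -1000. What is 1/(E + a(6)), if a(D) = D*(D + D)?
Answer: -1/928 ≈ -0.0010776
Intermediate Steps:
a(D) = 2*D² (a(D) = D*(2*D) = 2*D²)
1/(E + a(6)) = 1/(-1000 + 2*6²) = 1/(-1000 + 2*36) = 1/(-1000 + 72) = 1/(-928) = -1/928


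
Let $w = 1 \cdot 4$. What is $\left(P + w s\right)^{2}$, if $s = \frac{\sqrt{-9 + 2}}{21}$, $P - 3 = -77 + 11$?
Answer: $\frac{250031}{63} - 24 i \sqrt{7} \approx 3968.7 - 63.498 i$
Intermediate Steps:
$P = -63$ ($P = 3 + \left(-77 + 11\right) = 3 - 66 = -63$)
$s = \frac{i \sqrt{7}}{21}$ ($s = \sqrt{-7} \cdot \frac{1}{21} = i \sqrt{7} \cdot \frac{1}{21} = \frac{i \sqrt{7}}{21} \approx 0.12599 i$)
$w = 4$
$\left(P + w s\right)^{2} = \left(-63 + 4 \frac{i \sqrt{7}}{21}\right)^{2} = \left(-63 + \frac{4 i \sqrt{7}}{21}\right)^{2}$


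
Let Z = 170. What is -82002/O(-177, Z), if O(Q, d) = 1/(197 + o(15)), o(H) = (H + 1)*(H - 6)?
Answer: -27962682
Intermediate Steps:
o(H) = (1 + H)*(-6 + H)
O(Q, d) = 1/341 (O(Q, d) = 1/(197 + (-6 + 15² - 5*15)) = 1/(197 + (-6 + 225 - 75)) = 1/(197 + 144) = 1/341)
-82002/O(-177, Z) = -82002/1/341 = -82002*341 = -27962682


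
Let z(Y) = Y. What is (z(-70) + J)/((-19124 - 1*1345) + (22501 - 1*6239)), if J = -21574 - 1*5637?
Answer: 27281/4207 ≈ 6.4847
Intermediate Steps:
J = -27211 (J = -21574 - 5637 = -27211)
(z(-70) + J)/((-19124 - 1*1345) + (22501 - 1*6239)) = (-70 - 27211)/((-19124 - 1*1345) + (22501 - 1*6239)) = -27281/((-19124 - 1345) + (22501 - 6239)) = -27281/(-20469 + 16262) = -27281/(-4207) = -27281*(-1/4207) = 27281/4207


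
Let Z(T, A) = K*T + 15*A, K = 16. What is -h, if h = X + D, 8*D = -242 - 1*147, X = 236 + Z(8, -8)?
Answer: -1563/8 ≈ -195.38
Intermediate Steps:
Z(T, A) = 15*A + 16*T (Z(T, A) = 16*T + 15*A = 15*A + 16*T)
X = 244 (X = 236 + (15*(-8) + 16*8) = 236 + (-120 + 128) = 236 + 8 = 244)
D = -389/8 (D = (-242 - 1*147)/8 = (-242 - 147)/8 = (⅛)*(-389) = -389/8 ≈ -48.625)
h = 1563/8 (h = 244 - 389/8 = 1563/8 ≈ 195.38)
-h = -1*1563/8 = -1563/8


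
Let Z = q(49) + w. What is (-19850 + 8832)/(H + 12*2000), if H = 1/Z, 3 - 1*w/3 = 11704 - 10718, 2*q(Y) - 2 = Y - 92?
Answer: -32717951/71267999 ≈ -0.45908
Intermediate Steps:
q(Y) = -45 + Y/2 (q(Y) = 1 + (Y - 92)/2 = 1 + (-92 + Y)/2 = 1 + (-46 + Y/2) = -45 + Y/2)
w = -2949 (w = 9 - 3*(11704 - 10718) = 9 - 3*986 = 9 - 2958 = -2949)
Z = -5939/2 (Z = (-45 + (1/2)*49) - 2949 = (-45 + 49/2) - 2949 = -41/2 - 2949 = -5939/2 ≈ -2969.5)
H = -2/5939 (H = 1/(-5939/2) = -2/5939 ≈ -0.00033676)
(-19850 + 8832)/(H + 12*2000) = (-19850 + 8832)/(-2/5939 + 12*2000) = -11018/(-2/5939 + 24000) = -11018/142535998/5939 = -11018*5939/142535998 = -32717951/71267999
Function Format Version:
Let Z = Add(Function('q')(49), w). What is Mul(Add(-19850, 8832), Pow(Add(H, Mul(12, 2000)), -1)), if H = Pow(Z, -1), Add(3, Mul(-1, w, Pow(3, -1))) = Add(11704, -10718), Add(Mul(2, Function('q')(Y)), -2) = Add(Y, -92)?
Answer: Rational(-32717951, 71267999) ≈ -0.45908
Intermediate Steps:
Function('q')(Y) = Add(-45, Mul(Rational(1, 2), Y)) (Function('q')(Y) = Add(1, Mul(Rational(1, 2), Add(Y, -92))) = Add(1, Mul(Rational(1, 2), Add(-92, Y))) = Add(1, Add(-46, Mul(Rational(1, 2), Y))) = Add(-45, Mul(Rational(1, 2), Y)))
w = -2949 (w = Add(9, Mul(-3, Add(11704, -10718))) = Add(9, Mul(-3, 986)) = Add(9, -2958) = -2949)
Z = Rational(-5939, 2) (Z = Add(Add(-45, Mul(Rational(1, 2), 49)), -2949) = Add(Add(-45, Rational(49, 2)), -2949) = Add(Rational(-41, 2), -2949) = Rational(-5939, 2) ≈ -2969.5)
H = Rational(-2, 5939) (H = Pow(Rational(-5939, 2), -1) = Rational(-2, 5939) ≈ -0.00033676)
Mul(Add(-19850, 8832), Pow(Add(H, Mul(12, 2000)), -1)) = Mul(Add(-19850, 8832), Pow(Add(Rational(-2, 5939), Mul(12, 2000)), -1)) = Mul(-11018, Pow(Add(Rational(-2, 5939), 24000), -1)) = Mul(-11018, Pow(Rational(142535998, 5939), -1)) = Mul(-11018, Rational(5939, 142535998)) = Rational(-32717951, 71267999)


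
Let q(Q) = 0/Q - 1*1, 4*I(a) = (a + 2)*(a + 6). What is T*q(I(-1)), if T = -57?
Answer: 57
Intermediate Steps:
I(a) = (2 + a)*(6 + a)/4 (I(a) = ((a + 2)*(a + 6))/4 = ((2 + a)*(6 + a))/4 = (2 + a)*(6 + a)/4)
q(Q) = -1 (q(Q) = 0 - 1 = -1)
T*q(I(-1)) = -57*(-1) = 57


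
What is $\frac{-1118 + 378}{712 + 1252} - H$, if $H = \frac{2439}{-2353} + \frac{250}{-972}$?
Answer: $\frac{514865959}{561486978} \approx 0.91697$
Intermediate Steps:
$H = - \frac{1479479}{1143558}$ ($H = 2439 \left(- \frac{1}{2353}\right) + 250 \left(- \frac{1}{972}\right) = - \frac{2439}{2353} - \frac{125}{486} = - \frac{1479479}{1143558} \approx -1.2938$)
$\frac{-1118 + 378}{712 + 1252} - H = \frac{-1118 + 378}{712 + 1252} - - \frac{1479479}{1143558} = - \frac{740}{1964} + \frac{1479479}{1143558} = \left(-740\right) \frac{1}{1964} + \frac{1479479}{1143558} = - \frac{185}{491} + \frac{1479479}{1143558} = \frac{514865959}{561486978}$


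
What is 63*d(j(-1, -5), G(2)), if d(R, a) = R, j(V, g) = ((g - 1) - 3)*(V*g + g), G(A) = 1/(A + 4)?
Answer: 0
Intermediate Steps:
G(A) = 1/(4 + A)
j(V, g) = (-4 + g)*(g + V*g) (j(V, g) = ((-1 + g) - 3)*(g + V*g) = (-4 + g)*(g + V*g))
63*d(j(-1, -5), G(2)) = 63*(-5*(-4 - 5 - 4*(-1) - 1*(-5))) = 63*(-5*(-4 - 5 + 4 + 5)) = 63*(-5*0) = 63*0 = 0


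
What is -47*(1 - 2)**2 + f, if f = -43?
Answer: -90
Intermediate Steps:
-47*(1 - 2)**2 + f = -47*(1 - 2)**2 - 43 = -47*(-1)**2 - 43 = -47*1 - 43 = -47 - 43 = -90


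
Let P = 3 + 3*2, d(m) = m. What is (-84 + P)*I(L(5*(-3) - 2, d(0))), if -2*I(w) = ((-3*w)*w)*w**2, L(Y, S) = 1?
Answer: -225/2 ≈ -112.50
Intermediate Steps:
P = 9 (P = 3 + 6 = 9)
I(w) = 3*w**4/2 (I(w) = -(-3*w)*w*w**2/2 = -(-3*w**2)*w**2/2 = -(-3)*w**4/2 = 3*w**4/2)
(-84 + P)*I(L(5*(-3) - 2, d(0))) = (-84 + 9)*((3/2)*1**4) = -225/2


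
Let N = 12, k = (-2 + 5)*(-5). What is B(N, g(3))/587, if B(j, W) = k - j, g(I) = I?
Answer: -27/587 ≈ -0.045997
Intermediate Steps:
k = -15 (k = 3*(-5) = -15)
B(j, W) = -15 - j
B(N, g(3))/587 = (-15 - 1*12)/587 = (-15 - 12)*(1/587) = -27*1/587 = -27/587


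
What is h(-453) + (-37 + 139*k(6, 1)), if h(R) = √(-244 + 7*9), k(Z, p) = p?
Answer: 102 + I*√181 ≈ 102.0 + 13.454*I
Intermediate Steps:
h(R) = I*√181 (h(R) = √(-244 + 63) = √(-181) = I*√181)
h(-453) + (-37 + 139*k(6, 1)) = I*√181 + (-37 + 139*1) = I*√181 + (-37 + 139) = I*√181 + 102 = 102 + I*√181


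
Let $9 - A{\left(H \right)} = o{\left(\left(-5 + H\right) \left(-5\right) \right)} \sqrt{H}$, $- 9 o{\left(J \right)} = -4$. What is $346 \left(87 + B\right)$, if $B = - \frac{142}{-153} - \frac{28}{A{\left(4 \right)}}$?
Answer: $\frac{326455498}{11169} \approx 29229.0$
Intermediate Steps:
$o{\left(J \right)} = \frac{4}{9}$ ($o{\left(J \right)} = \left(- \frac{1}{9}\right) \left(-4\right) = \frac{4}{9}$)
$A{\left(H \right)} = 9 - \frac{4 \sqrt{H}}{9}$
$B = - \frac{28190}{11169}$ ($B = - \frac{142}{-153} - \frac{28}{9 - \frac{4 \sqrt{4}}{9}} = \left(-142\right) \left(- \frac{1}{153}\right) - \frac{28}{9 - \frac{8}{9}} = \frac{142}{153} - \frac{28}{9 - \frac{8}{9}} = \frac{142}{153} - \frac{28}{\frac{73}{9}} = \frac{142}{153} - \frac{252}{73} = - \frac{28190}{11169} \approx -2.5239$)
$346 \left(87 + B\right) = 346 \left(87 - \frac{28190}{11169}\right) = 346 \cdot \frac{943513}{11169} = \frac{326455498}{11169}$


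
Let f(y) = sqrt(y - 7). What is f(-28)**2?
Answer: -35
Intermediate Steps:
f(y) = sqrt(-7 + y)
f(-28)**2 = (sqrt(-7 - 28))**2 = (sqrt(-35))**2 = (I*sqrt(35))**2 = -35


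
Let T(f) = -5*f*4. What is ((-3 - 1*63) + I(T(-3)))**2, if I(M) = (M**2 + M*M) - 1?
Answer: 50879689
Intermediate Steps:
T(f) = -20*f
I(M) = -1 + 2*M**2 (I(M) = (M**2 + M**2) - 1 = 2*M**2 - 1 = -1 + 2*M**2)
((-3 - 1*63) + I(T(-3)))**2 = ((-3 - 1*63) + (-1 + 2*(-20*(-3))**2))**2 = ((-3 - 63) + (-1 + 2*60**2))**2 = (-66 + (-1 + 2*3600))**2 = (-66 + (-1 + 7200))**2 = (-66 + 7199)**2 = 7133**2 = 50879689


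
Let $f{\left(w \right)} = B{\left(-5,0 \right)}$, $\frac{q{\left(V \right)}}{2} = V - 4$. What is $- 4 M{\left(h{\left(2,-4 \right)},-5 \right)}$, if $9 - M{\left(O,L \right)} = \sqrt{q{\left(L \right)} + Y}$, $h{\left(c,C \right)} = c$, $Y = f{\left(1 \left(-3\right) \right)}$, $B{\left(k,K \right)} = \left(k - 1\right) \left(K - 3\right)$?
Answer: $-36$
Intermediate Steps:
$q{\left(V \right)} = -8 + 2 V$ ($q{\left(V \right)} = 2 \left(V - 4\right) = 2 \left(-4 + V\right) = -8 + 2 V$)
$B{\left(k,K \right)} = \left(-1 + k\right) \left(-3 + K\right)$
$f{\left(w \right)} = 18$ ($f{\left(w \right)} = 3 - 0 - -15 + 0 \left(-5\right) = 3 + 0 + 15 + 0 = 18$)
$Y = 18$
$M{\left(O,L \right)} = 9 - \sqrt{10 + 2 L}$ ($M{\left(O,L \right)} = 9 - \sqrt{\left(-8 + 2 L\right) + 18} = 9 - \sqrt{10 + 2 L}$)
$- 4 M{\left(h{\left(2,-4 \right)},-5 \right)} = - 4 \left(9 - \sqrt{10 + 2 \left(-5\right)}\right) = - 4 \left(9 - \sqrt{10 - 10}\right) = - 4 \left(9 - \sqrt{0}\right) = - 4 \left(9 - 0\right) = - 4 \left(9 + 0\right) = \left(-4\right) 9 = -36$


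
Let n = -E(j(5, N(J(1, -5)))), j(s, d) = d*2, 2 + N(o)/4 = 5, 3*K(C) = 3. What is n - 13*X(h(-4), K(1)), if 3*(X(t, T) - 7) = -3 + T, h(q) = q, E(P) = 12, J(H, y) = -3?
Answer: -283/3 ≈ -94.333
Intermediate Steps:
K(C) = 1 (K(C) = (⅓)*3 = 1)
N(o) = 12 (N(o) = -8 + 4*5 = -8 + 20 = 12)
j(s, d) = 2*d
X(t, T) = 6 + T/3 (X(t, T) = 7 + (-3 + T)/3 = 7 + (-1 + T/3) = 6 + T/3)
n = -12 (n = -1*12 = -12)
n - 13*X(h(-4), K(1)) = -12 - 13*(6 + (⅓)*1) = -12 - 13*(6 + ⅓) = -12 - 13*19/3 = -12 - 247/3 = -283/3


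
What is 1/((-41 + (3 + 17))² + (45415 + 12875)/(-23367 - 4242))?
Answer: 9203/4039093 ≈ 0.0022785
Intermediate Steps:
1/((-41 + (3 + 17))² + (45415 + 12875)/(-23367 - 4242)) = 1/((-41 + 20)² + 58290/(-27609)) = 1/((-21)² + 58290*(-1/27609)) = 1/(441 - 19430/9203) = 1/(4039093/9203) = 9203/4039093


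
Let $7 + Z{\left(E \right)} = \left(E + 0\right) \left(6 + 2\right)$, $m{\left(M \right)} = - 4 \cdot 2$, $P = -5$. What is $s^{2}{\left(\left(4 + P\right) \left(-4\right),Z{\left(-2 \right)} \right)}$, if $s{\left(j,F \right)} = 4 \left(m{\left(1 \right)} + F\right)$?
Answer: $15376$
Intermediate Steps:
$m{\left(M \right)} = -8$ ($m{\left(M \right)} = \left(-1\right) 8 = -8$)
$Z{\left(E \right)} = -7 + 8 E$ ($Z{\left(E \right)} = -7 + \left(E + 0\right) \left(6 + 2\right) = -7 + E 8 = -7 + 8 E$)
$s{\left(j,F \right)} = -32 + 4 F$ ($s{\left(j,F \right)} = 4 \left(-8 + F\right) = -32 + 4 F$)
$s^{2}{\left(\left(4 + P\right) \left(-4\right),Z{\left(-2 \right)} \right)} = \left(-32 + 4 \left(-7 + 8 \left(-2\right)\right)\right)^{2} = \left(-32 + 4 \left(-7 - 16\right)\right)^{2} = \left(-32 + 4 \left(-23\right)\right)^{2} = \left(-32 - 92\right)^{2} = \left(-124\right)^{2} = 15376$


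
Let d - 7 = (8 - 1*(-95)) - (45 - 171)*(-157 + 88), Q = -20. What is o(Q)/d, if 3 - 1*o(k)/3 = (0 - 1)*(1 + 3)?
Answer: -21/8584 ≈ -0.0024464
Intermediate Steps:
o(k) = 21 (o(k) = 9 - 3*(0 - 1)*(1 + 3) = 9 - (-3)*4 = 9 - 3*(-4) = 9 + 12 = 21)
d = -8584 (d = 7 + ((8 - 1*(-95)) - (45 - 171)*(-157 + 88)) = 7 + ((8 + 95) - (-126)*(-69)) = 7 + (103 - 1*8694) = 7 + (103 - 8694) = 7 - 8591 = -8584)
o(Q)/d = 21/(-8584) = 21*(-1/8584) = -21/8584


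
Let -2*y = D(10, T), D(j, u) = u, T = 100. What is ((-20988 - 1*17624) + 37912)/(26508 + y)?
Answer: -350/13229 ≈ -0.026457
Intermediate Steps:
y = -50 (y = -½*100 = -50)
((-20988 - 1*17624) + 37912)/(26508 + y) = ((-20988 - 1*17624) + 37912)/(26508 - 50) = ((-20988 - 17624) + 37912)/26458 = (-38612 + 37912)*(1/26458) = -700*1/26458 = -350/13229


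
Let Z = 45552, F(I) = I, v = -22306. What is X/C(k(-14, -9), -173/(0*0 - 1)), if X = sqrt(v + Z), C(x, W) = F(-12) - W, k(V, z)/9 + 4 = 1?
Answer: -sqrt(23246)/185 ≈ -0.82414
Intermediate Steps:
k(V, z) = -27 (k(V, z) = -36 + 9*1 = -36 + 9 = -27)
C(x, W) = -12 - W
X = sqrt(23246) (X = sqrt(-22306 + 45552) = sqrt(23246) ≈ 152.47)
X/C(k(-14, -9), -173/(0*0 - 1)) = sqrt(23246)/(-12 - (-173)/(0*0 - 1)) = sqrt(23246)/(-12 - (-173)/(0 - 1)) = sqrt(23246)/(-12 - (-173)/(-1)) = sqrt(23246)/(-12 - (-173)*(-1)) = sqrt(23246)/(-12 - 1*173) = sqrt(23246)/(-12 - 173) = sqrt(23246)/(-185) = sqrt(23246)*(-1/185) = -sqrt(23246)/185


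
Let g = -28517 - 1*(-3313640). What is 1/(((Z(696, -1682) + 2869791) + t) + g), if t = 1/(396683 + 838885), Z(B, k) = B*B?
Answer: 1235568/8203343689441 ≈ 1.5062e-7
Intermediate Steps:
Z(B, k) = B**2
t = 1/1235568 ≈ 8.0934e-7
g = 3285123 (g = -28517 + 3313640 = 3285123)
1/(((Z(696, -1682) + 2869791) + t) + g) = 1/(((696**2 + 2869791) + 1/1235568) + 3285123) = 1/(((484416 + 2869791) + 1/1235568) + 3285123) = 1/((3354207 + 1/1235568) + 3285123) = 1/(4144350834577/1235568 + 3285123) = 1/(8203343689441/1235568) = 1235568/8203343689441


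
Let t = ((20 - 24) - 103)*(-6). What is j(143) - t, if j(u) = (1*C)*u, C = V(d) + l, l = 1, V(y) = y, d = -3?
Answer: -928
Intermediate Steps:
t = 642 (t = (-4 - 103)*(-6) = -107*(-6) = 642)
C = -2 (C = -3 + 1 = -2)
j(u) = -2*u (j(u) = (1*(-2))*u = -2*u)
j(143) - t = -2*143 - 1*642 = -286 - 642 = -928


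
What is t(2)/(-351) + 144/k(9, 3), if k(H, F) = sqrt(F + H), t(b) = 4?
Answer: -4/351 + 24*sqrt(3) ≈ 41.558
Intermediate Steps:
t(2)/(-351) + 144/k(9, 3) = 4/(-351) + 144/(sqrt(3 + 9)) = 4*(-1/351) + 144/(sqrt(12)) = -4/351 + 144/((2*sqrt(3))) = -4/351 + 144*(sqrt(3)/6) = -4/351 + 24*sqrt(3)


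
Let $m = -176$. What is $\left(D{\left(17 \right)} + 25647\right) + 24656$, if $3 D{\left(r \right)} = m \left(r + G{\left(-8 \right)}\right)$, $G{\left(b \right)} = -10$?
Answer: $\frac{149677}{3} \approx 49892.0$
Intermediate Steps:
$D{\left(r \right)} = \frac{1760}{3} - \frac{176 r}{3}$ ($D{\left(r \right)} = \frac{\left(-176\right) \left(r - 10\right)}{3} = \frac{\left(-176\right) \left(-10 + r\right)}{3} = \frac{1760 - 176 r}{3} = \frac{1760}{3} - \frac{176 r}{3}$)
$\left(D{\left(17 \right)} + 25647\right) + 24656 = \left(\left(\frac{1760}{3} - \frac{2992}{3}\right) + 25647\right) + 24656 = \left(- \frac{1232}{3} + 25647\right) + 24656 = \frac{75709}{3} + 24656 = \frac{149677}{3}$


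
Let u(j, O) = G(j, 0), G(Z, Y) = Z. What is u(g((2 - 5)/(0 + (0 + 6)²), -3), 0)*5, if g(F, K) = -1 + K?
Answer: -20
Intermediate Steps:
u(j, O) = j
u(g((2 - 5)/(0 + (0 + 6)²), -3), 0)*5 = (-1 - 3)*5 = -4*5 = -20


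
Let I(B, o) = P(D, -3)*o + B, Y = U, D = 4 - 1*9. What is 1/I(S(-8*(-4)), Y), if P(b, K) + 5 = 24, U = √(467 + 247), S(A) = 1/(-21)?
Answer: 21/113669513 + 8379*√714/113669513 ≈ 0.0019699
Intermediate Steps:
S(A) = -1/21
U = √714 ≈ 26.721
D = -5 (D = 4 - 9 = -5)
P(b, K) = 19 (P(b, K) = -5 + 24 = 19)
Y = √714 ≈ 26.721
I(B, o) = B + 19*o (I(B, o) = 19*o + B = B + 19*o)
1/I(S(-8*(-4)), Y) = 1/(-1/21 + 19*√714)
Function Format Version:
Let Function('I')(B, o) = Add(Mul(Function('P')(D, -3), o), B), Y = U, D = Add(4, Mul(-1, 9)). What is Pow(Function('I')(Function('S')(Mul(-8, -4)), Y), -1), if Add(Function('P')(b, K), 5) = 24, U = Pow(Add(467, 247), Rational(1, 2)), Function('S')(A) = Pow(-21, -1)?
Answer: Add(Rational(21, 113669513), Mul(Rational(8379, 113669513), Pow(714, Rational(1, 2)))) ≈ 0.0019699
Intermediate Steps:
Function('S')(A) = Rational(-1, 21)
U = Pow(714, Rational(1, 2)) ≈ 26.721
D = -5 (D = Add(4, -9) = -5)
Function('P')(b, K) = 19 (Function('P')(b, K) = Add(-5, 24) = 19)
Y = Pow(714, Rational(1, 2)) ≈ 26.721
Function('I')(B, o) = Add(B, Mul(19, o)) (Function('I')(B, o) = Add(Mul(19, o), B) = Add(B, Mul(19, o)))
Pow(Function('I')(Function('S')(Mul(-8, -4)), Y), -1) = Pow(Add(Rational(-1, 21), Mul(19, Pow(714, Rational(1, 2)))), -1)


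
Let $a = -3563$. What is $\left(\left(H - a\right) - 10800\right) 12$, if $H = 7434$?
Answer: $2364$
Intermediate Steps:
$\left(\left(H - a\right) - 10800\right) 12 = \left(\left(7434 - -3563\right) - 10800\right) 12 = \left(\left(7434 + 3563\right) - 10800\right) 12 = \left(10997 - 10800\right) 12 = 197 \cdot 12 = 2364$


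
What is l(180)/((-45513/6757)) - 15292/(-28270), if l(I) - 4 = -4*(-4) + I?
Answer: -18754046602/643326255 ≈ -29.152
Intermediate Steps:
l(I) = 20 + I (l(I) = 4 + (-4*(-4) + I) = 4 + (16 + I) = 20 + I)
l(180)/((-45513/6757)) - 15292/(-28270) = (20 + 180)/((-45513/6757)) - 15292/(-28270) = 200/((-45513*1/6757)) - 15292*(-1/28270) = 200/(-45513/6757) + 7646/14135 = 200*(-6757/45513) + 7646/14135 = -1351400/45513 + 7646/14135 = -18754046602/643326255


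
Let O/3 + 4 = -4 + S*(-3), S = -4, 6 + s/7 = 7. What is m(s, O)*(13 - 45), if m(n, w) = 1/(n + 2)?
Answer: -32/9 ≈ -3.5556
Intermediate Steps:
s = 7 (s = -42 + 7*7 = -42 + 49 = 7)
O = 12 (O = -12 + 3*(-4 - 4*(-3)) = -12 + 3*(-4 + 12) = -12 + 3*8 = -12 + 24 = 12)
m(n, w) = 1/(2 + n)
m(s, O)*(13 - 45) = (13 - 45)/(2 + 7) = -32/9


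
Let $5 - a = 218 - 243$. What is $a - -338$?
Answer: $368$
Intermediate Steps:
$a = 30$ ($a = 5 - \left(218 - 243\right) = 5 - -25 = 5 + 25 = 30$)
$a - -338 = 30 - -338 = 30 + 338 = 368$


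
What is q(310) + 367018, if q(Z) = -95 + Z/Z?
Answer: 366924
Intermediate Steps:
q(Z) = -94 (q(Z) = -95 + 1 = -94)
q(310) + 367018 = -94 + 367018 = 366924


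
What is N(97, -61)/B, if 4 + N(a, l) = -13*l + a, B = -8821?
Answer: -886/8821 ≈ -0.10044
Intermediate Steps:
N(a, l) = -4 + a - 13*l (N(a, l) = -4 + (-13*l + a) = -4 + (a - 13*l) = -4 + a - 13*l)
N(97, -61)/B = (-4 + 97 - 13*(-61))/(-8821) = (-4 + 97 + 793)*(-1/8821) = 886*(-1/8821) = -886/8821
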